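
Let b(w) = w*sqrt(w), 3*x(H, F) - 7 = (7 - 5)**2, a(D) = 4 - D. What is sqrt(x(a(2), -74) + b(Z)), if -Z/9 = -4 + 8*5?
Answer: sqrt(33 - 52488*I)/3 ≈ 54.017 - 53.983*I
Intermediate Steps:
Z = -324 (Z = -9*(-4 + 8*5) = -9*(-4 + 40) = -9*36 = -324)
x(H, F) = 11/3 (x(H, F) = 7/3 + (7 - 5)**2/3 = 7/3 + (1/3)*2**2 = 7/3 + (1/3)*4 = 7/3 + 4/3 = 11/3)
b(w) = w**(3/2)
sqrt(x(a(2), -74) + b(Z)) = sqrt(11/3 + (-324)**(3/2)) = sqrt(11/3 - 5832*I)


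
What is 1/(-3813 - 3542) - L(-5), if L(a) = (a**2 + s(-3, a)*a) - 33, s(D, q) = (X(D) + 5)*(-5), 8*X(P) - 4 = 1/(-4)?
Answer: -30295277/235360 ≈ -128.72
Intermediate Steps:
X(P) = 15/32 (X(P) = 1/2 + (1/8)/(-4) = 1/2 + (1/8)*(-1/4) = 1/2 - 1/32 = 15/32)
s(D, q) = -875/32 (s(D, q) = (15/32 + 5)*(-5) = (175/32)*(-5) = -875/32)
L(a) = -33 + a**2 - 875*a/32 (L(a) = (a**2 - 875*a/32) - 33 = -33 + a**2 - 875*a/32)
1/(-3813 - 3542) - L(-5) = 1/(-3813 - 3542) - (-33 + (-5)**2 - 875/32*(-5)) = 1/(-7355) - (-33 + 25 + 4375/32) = -1/7355 - 1*4119/32 = -1/7355 - 4119/32 = -30295277/235360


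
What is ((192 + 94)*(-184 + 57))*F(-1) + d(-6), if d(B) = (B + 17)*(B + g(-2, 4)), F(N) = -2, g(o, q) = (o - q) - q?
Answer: 72468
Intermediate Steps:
g(o, q) = o - 2*q
d(B) = (-10 + B)*(17 + B) (d(B) = (B + 17)*(B + (-2 - 2*4)) = (17 + B)*(B + (-2 - 8)) = (17 + B)*(B - 10) = (17 + B)*(-10 + B) = (-10 + B)*(17 + B))
((192 + 94)*(-184 + 57))*F(-1) + d(-6) = ((192 + 94)*(-184 + 57))*(-2) + (-170 + (-6)² + 7*(-6)) = (286*(-127))*(-2) + (-170 + 36 - 42) = -36322*(-2) - 176 = 72644 - 176 = 72468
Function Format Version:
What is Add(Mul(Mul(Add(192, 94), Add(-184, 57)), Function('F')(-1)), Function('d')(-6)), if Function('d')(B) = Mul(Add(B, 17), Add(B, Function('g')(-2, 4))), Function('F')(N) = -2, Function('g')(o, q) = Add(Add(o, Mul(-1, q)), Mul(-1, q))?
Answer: 72468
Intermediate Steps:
Function('g')(o, q) = Add(o, Mul(-2, q))
Function('d')(B) = Mul(Add(-10, B), Add(17, B)) (Function('d')(B) = Mul(Add(B, 17), Add(B, Add(-2, Mul(-2, 4)))) = Mul(Add(17, B), Add(B, Add(-2, -8))) = Mul(Add(17, B), Add(B, -10)) = Mul(Add(17, B), Add(-10, B)) = Mul(Add(-10, B), Add(17, B)))
Add(Mul(Mul(Add(192, 94), Add(-184, 57)), Function('F')(-1)), Function('d')(-6)) = Add(Mul(Mul(Add(192, 94), Add(-184, 57)), -2), Add(-170, Pow(-6, 2), Mul(7, -6))) = Add(Mul(Mul(286, -127), -2), Add(-170, 36, -42)) = Add(Mul(-36322, -2), -176) = Add(72644, -176) = 72468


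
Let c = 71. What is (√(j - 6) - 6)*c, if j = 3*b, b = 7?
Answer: -426 + 71*√15 ≈ -151.02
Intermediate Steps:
j = 21 (j = 3*7 = 21)
(√(j - 6) - 6)*c = (√(21 - 6) - 6)*71 = (√15 - 6)*71 = (-6 + √15)*71 = -426 + 71*√15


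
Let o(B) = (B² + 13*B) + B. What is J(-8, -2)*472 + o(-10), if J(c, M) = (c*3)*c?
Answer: 90584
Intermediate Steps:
J(c, M) = 3*c² (J(c, M) = (3*c)*c = 3*c²)
o(B) = B² + 14*B
J(-8, -2)*472 + o(-10) = (3*(-8)²)*472 - 10*(14 - 10) = (3*64)*472 - 10*4 = 192*472 - 40 = 90624 - 40 = 90584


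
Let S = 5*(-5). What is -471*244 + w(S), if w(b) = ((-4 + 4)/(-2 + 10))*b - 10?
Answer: -114934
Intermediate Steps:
S = -25
w(b) = -10 (w(b) = (0/8)*b - 10 = (0*(⅛))*b - 10 = 0*b - 10 = 0 - 10 = -10)
-471*244 + w(S) = -471*244 - 10 = -114924 - 10 = -114934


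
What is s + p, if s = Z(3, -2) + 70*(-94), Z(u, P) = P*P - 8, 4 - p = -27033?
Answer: 20453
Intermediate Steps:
p = 27037 (p = 4 - 1*(-27033) = 4 + 27033 = 27037)
Z(u, P) = -8 + P² (Z(u, P) = P² - 8 = -8 + P²)
s = -6584 (s = (-8 + (-2)²) + 70*(-94) = (-8 + 4) - 6580 = -4 - 6580 = -6584)
s + p = -6584 + 27037 = 20453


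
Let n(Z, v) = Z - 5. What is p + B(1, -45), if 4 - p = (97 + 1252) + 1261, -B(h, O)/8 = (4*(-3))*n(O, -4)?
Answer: -7406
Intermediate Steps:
n(Z, v) = -5 + Z
B(h, O) = -480 + 96*O (B(h, O) = -8*4*(-3)*(-5 + O) = -(-96)*(-5 + O) = -8*(60 - 12*O) = -480 + 96*O)
p = -2606 (p = 4 - ((97 + 1252) + 1261) = 4 - (1349 + 1261) = 4 - 1*2610 = 4 - 2610 = -2606)
p + B(1, -45) = -2606 + (-480 + 96*(-45)) = -2606 + (-480 - 4320) = -2606 - 4800 = -7406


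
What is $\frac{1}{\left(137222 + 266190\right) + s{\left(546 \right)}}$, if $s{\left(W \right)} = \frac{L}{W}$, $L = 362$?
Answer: $\frac{273}{110131657} \approx 2.4788 \cdot 10^{-6}$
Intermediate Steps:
$s{\left(W \right)} = \frac{362}{W}$
$\frac{1}{\left(137222 + 266190\right) + s{\left(546 \right)}} = \frac{1}{\left(137222 + 266190\right) + \frac{362}{546}} = \frac{1}{403412 + 362 \cdot \frac{1}{546}} = \frac{1}{403412 + \frac{181}{273}} = \frac{1}{\frac{110131657}{273}} = \frac{273}{110131657}$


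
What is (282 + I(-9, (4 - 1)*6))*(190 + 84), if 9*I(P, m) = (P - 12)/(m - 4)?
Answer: 231667/3 ≈ 77222.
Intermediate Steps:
I(P, m) = (-12 + P)/(9*(-4 + m)) (I(P, m) = ((P - 12)/(m - 4))/9 = ((-12 + P)/(-4 + m))/9 = (-12 + P)/(9*(-4 + m)))
(282 + I(-9, (4 - 1)*6))*(190 + 84) = (282 + (-12 - 9)/(9*(-4 + (4 - 1)*6)))*(190 + 84) = (282 + (⅑)*(-21)/(-4 + 3*6))*274 = (282 + (⅑)*(-21)/(-4 + 18))*274 = (282 + (⅑)*(-21)/14)*274 = (282 + (⅑)*(1/14)*(-21))*274 = (282 - ⅙)*274 = (1691/6)*274 = 231667/3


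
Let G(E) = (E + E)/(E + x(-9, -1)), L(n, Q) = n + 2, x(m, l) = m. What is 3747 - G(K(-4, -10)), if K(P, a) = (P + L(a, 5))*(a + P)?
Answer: 198479/53 ≈ 3744.9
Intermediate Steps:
L(n, Q) = 2 + n
K(P, a) = (P + a)*(2 + P + a) (K(P, a) = (P + (2 + a))*(a + P) = (2 + P + a)*(P + a) = (P + a)*(2 + P + a))
G(E) = 2*E/(-9 + E) (G(E) = (E + E)/(E - 9) = (2*E)/(-9 + E) = 2*E/(-9 + E))
3747 - G(K(-4, -10)) = 3747 - 2*((-4)² - 4*(-10) - 4*(2 - 10) - 10*(2 - 10))/(-9 + ((-4)² - 4*(-10) - 4*(2 - 10) - 10*(2 - 10))) = 3747 - 2*(16 + 40 - 4*(-8) - 10*(-8))/(-9 + (16 + 40 - 4*(-8) - 10*(-8))) = 3747 - 2*(16 + 40 + 32 + 80)/(-9 + (16 + 40 + 32 + 80)) = 3747 - 2*168/(-9 + 168) = 3747 - 2*168/159 = 3747 - 1*112/53 = 3747 - 112/53 = 198479/53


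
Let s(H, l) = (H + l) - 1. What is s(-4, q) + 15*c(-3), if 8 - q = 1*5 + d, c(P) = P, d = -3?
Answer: -44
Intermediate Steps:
q = 6 (q = 8 - (1*5 - 3) = 8 - (5 - 3) = 8 - 1*2 = 8 - 2 = 6)
s(H, l) = -1 + H + l
s(-4, q) + 15*c(-3) = (-1 - 4 + 6) + 15*(-3) = 1 - 45 = -44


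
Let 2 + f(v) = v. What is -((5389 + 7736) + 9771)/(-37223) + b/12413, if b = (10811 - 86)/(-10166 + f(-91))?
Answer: 2915291147757/4740161706641 ≈ 0.61502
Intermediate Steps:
f(v) = -2 + v
b = -10725/10259 (b = (10811 - 86)/(-10166 + (-2 - 91)) = 10725/(-10166 - 93) = 10725/(-10259) = 10725*(-1/10259) = -10725/10259 ≈ -1.0454)
-((5389 + 7736) + 9771)/(-37223) + b/12413 = -((5389 + 7736) + 9771)/(-37223) - 10725/10259/12413 = -(13125 + 9771)*(-1/37223) - 10725/10259*1/12413 = -1*22896*(-1/37223) - 10725/127344967 = -22896*(-1/37223) - 10725/127344967 = 22896/37223 - 10725/127344967 = 2915291147757/4740161706641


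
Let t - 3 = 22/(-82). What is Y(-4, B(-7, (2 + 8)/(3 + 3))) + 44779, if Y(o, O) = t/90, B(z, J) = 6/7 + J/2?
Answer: 82617311/1845 ≈ 44779.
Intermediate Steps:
B(z, J) = 6/7 + J/2 (B(z, J) = 6*(⅐) + J*(½) = 6/7 + J/2)
t = 112/41 (t = 3 + 22/(-82) = 3 + 22*(-1/82) = 3 - 11/41 = 112/41 ≈ 2.7317)
Y(o, O) = 56/1845 (Y(o, O) = (112/41)/90 = (112/41)*(1/90) = 56/1845)
Y(-4, B(-7, (2 + 8)/(3 + 3))) + 44779 = 56/1845 + 44779 = 82617311/1845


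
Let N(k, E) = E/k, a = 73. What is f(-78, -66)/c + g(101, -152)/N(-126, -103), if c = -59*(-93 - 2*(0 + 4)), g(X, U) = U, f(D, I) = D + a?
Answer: -114127283/613777 ≈ -185.94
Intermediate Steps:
f(D, I) = 73 + D (f(D, I) = D + 73 = 73 + D)
c = 5959 (c = -59*(-93 - 2*4) = -59*(-93 - 8) = -59*(-101) = 5959)
f(-78, -66)/c + g(101, -152)/N(-126, -103) = (73 - 78)/5959 - 152/((-103/(-126))) = -5*1/5959 - 152/((-103*(-1/126))) = -5/5959 - 152/103/126 = -5/5959 - 152*126/103 = -5/5959 - 19152/103 = -114127283/613777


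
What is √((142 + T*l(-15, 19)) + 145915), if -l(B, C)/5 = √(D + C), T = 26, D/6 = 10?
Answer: √(146057 - 130*√79) ≈ 380.66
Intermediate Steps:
D = 60 (D = 6*10 = 60)
l(B, C) = -5*√(60 + C)
√((142 + T*l(-15, 19)) + 145915) = √((142 + 26*(-5*√(60 + 19))) + 145915) = √((142 + 26*(-5*√79)) + 145915) = √((142 - 130*√79) + 145915) = √(146057 - 130*√79)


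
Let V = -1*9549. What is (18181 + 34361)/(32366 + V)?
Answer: 52542/22817 ≈ 2.3028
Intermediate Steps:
V = -9549
(18181 + 34361)/(32366 + V) = (18181 + 34361)/(32366 - 9549) = 52542/22817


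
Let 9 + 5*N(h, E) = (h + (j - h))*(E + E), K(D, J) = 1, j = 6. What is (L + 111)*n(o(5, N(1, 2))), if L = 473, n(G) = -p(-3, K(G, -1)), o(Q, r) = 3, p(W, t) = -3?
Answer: 1752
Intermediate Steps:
N(h, E) = -9/5 + 12*E/5 (N(h, E) = -9/5 + ((h + (6 - h))*(E + E))/5 = -9/5 + (6*(2*E))/5 = -9/5 + (12*E)/5 = -9/5 + 12*E/5)
n(G) = 3 (n(G) = -1*(-3) = 3)
(L + 111)*n(o(5, N(1, 2))) = (473 + 111)*3 = 584*3 = 1752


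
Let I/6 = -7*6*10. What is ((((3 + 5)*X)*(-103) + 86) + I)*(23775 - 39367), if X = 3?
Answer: 76494352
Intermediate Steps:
I = -2520 (I = 6*(-7*6*10) = 6*(-42*10) = 6*(-420) = -2520)
((((3 + 5)*X)*(-103) + 86) + I)*(23775 - 39367) = ((((3 + 5)*3)*(-103) + 86) - 2520)*(23775 - 39367) = (((8*3)*(-103) + 86) - 2520)*(-15592) = ((24*(-103) + 86) - 2520)*(-15592) = ((-2472 + 86) - 2520)*(-15592) = (-2386 - 2520)*(-15592) = -4906*(-15592) = 76494352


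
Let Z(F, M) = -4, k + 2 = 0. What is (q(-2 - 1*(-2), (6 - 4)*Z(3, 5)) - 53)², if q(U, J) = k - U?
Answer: 3025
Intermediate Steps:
k = -2 (k = -2 + 0 = -2)
q(U, J) = -2 - U
(q(-2 - 1*(-2), (6 - 4)*Z(3, 5)) - 53)² = ((-2 - (-2 - 1*(-2))) - 53)² = ((-2 - (-2 + 2)) - 53)² = ((-2 - 1*0) - 53)² = ((-2 + 0) - 53)² = (-2 - 53)² = (-55)² = 3025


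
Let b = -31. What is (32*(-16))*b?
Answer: 15872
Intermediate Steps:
(32*(-16))*b = (32*(-16))*(-31) = -512*(-31) = 15872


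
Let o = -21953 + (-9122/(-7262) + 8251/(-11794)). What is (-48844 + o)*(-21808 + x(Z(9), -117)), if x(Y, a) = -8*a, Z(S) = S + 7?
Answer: 31639738379391780/21412007 ≈ 1.4777e+9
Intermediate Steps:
Z(S) = 7 + S
o = -940091746289/42824014 (o = -21953 + (-9122*(-1/7262) + 8251*(-1/11794)) = -21953 + (4561/3631 - 8251/11794) = -21953 + 23833053/42824014 = -940091746289/42824014 ≈ -21952.)
(-48844 + o)*(-21808 + x(Z(9), -117)) = (-48844 - 940091746289/42824014)*(-21808 - 8*(-117)) = -3031787886105*(-21808 + 936)/42824014 = -3031787886105/42824014*(-20872) = 31639738379391780/21412007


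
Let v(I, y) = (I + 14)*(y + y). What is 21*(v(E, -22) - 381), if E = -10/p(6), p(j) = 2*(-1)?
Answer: -25557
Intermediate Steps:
p(j) = -2
E = 5 (E = -10/(-2) = -10*(-½) = 5)
v(I, y) = 2*y*(14 + I) (v(I, y) = (14 + I)*(2*y) = 2*y*(14 + I))
21*(v(E, -22) - 381) = 21*(2*(-22)*(14 + 5) - 381) = 21*(2*(-22)*19 - 381) = 21*(-836 - 381) = 21*(-1217) = -25557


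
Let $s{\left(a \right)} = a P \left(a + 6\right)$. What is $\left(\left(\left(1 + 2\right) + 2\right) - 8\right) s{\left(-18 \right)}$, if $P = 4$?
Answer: $-2592$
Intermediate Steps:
$s{\left(a \right)} = 4 a \left(6 + a\right)$ ($s{\left(a \right)} = a 4 \left(a + 6\right) = 4 a \left(6 + a\right)$)
$\left(\left(\left(1 + 2\right) + 2\right) - 8\right) s{\left(-18 \right)} = \left(\left(\left(1 + 2\right) + 2\right) - 8\right) 4 \left(-18\right) \left(6 - 18\right) = \left(\left(3 + 2\right) - 8\right) 4 \left(-18\right) \left(-12\right) = \left(5 - 8\right) 864 = \left(-3\right) 864 = -2592$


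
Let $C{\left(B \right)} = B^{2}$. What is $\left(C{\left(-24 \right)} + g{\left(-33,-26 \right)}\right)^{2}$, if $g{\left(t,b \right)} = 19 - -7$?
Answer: $362404$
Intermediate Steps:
$g{\left(t,b \right)} = 26$ ($g{\left(t,b \right)} = 19 + 7 = 26$)
$\left(C{\left(-24 \right)} + g{\left(-33,-26 \right)}\right)^{2} = \left(\left(-24\right)^{2} + 26\right)^{2} = \left(576 + 26\right)^{2} = 602^{2} = 362404$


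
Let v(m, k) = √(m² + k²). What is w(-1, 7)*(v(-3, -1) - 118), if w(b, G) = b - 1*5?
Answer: 708 - 6*√10 ≈ 689.03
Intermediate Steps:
w(b, G) = -5 + b (w(b, G) = b - 5 = -5 + b)
v(m, k) = √(k² + m²)
w(-1, 7)*(v(-3, -1) - 118) = (-5 - 1)*(√((-1)² + (-3)²) - 118) = -6*(√(1 + 9) - 118) = -6*(√10 - 118) = -6*(-118 + √10) = 708 - 6*√10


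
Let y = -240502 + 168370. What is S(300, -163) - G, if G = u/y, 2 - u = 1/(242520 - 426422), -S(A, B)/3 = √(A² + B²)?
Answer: 367805/13265219064 - 3*√116569 ≈ -1024.3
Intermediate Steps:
S(A, B) = -3*√(A² + B²)
u = 367805/183902 (u = 2 - 1/(242520 - 426422) = 2 - 1/(-183902) = 2 - 1*(-1/183902) = 2 + 1/183902 = 367805/183902 ≈ 2.0000)
y = -72132
G = -367805/13265219064 (G = (367805/183902)/(-72132) = (367805/183902)*(-1/72132) = -367805/13265219064 ≈ -2.7727e-5)
S(300, -163) - G = -3*√(300² + (-163)²) - 1*(-367805/13265219064) = -3*√(90000 + 26569) + 367805/13265219064 = -3*√116569 + 367805/13265219064 = 367805/13265219064 - 3*√116569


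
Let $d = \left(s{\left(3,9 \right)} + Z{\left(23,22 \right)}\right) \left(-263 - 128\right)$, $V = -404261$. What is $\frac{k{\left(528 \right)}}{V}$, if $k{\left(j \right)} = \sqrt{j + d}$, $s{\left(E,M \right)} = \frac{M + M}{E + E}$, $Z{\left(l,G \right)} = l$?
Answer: $- \frac{i \sqrt{9638}}{404261} \approx - 0.00024285 i$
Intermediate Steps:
$s{\left(E,M \right)} = \frac{M}{E}$ ($s{\left(E,M \right)} = \frac{2 M}{2 E} = 2 M \frac{1}{2 E} = \frac{M}{E}$)
$d = -10166$ ($d = \left(\frac{9}{3} + 23\right) \left(-263 - 128\right) = \left(9 \cdot \frac{1}{3} + 23\right) \left(-391\right) = \left(3 + 23\right) \left(-391\right) = 26 \left(-391\right) = -10166$)
$k{\left(j \right)} = \sqrt{-10166 + j}$ ($k{\left(j \right)} = \sqrt{j - 10166} = \sqrt{-10166 + j}$)
$\frac{k{\left(528 \right)}}{V} = \frac{\sqrt{-10166 + 528}}{-404261} = \sqrt{-9638} \left(- \frac{1}{404261}\right) = i \sqrt{9638} \left(- \frac{1}{404261}\right) = - \frac{i \sqrt{9638}}{404261}$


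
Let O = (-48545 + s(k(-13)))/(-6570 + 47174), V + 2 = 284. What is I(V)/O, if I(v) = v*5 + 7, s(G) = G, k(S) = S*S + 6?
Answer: -28767934/24185 ≈ -1189.5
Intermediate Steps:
V = 282 (V = -2 + 284 = 282)
k(S) = 6 + S**2 (k(S) = S**2 + 6 = 6 + S**2)
O = -24185/20302 (O = (-48545 + (6 + (-13)**2))/(-6570 + 47174) = (-48545 + (6 + 169))/40604 = (-48545 + 175)*(1/40604) = -48370*1/40604 = -24185/20302 ≈ -1.1913)
I(v) = 7 + 5*v (I(v) = 5*v + 7 = 7 + 5*v)
I(V)/O = (7 + 5*282)/(-24185/20302) = (7 + 1410)*(-20302/24185) = 1417*(-20302/24185) = -28767934/24185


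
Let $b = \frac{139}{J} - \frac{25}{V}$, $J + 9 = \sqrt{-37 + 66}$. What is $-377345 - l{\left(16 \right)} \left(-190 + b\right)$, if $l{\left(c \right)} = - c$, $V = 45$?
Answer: $- \frac{44551121}{117} - \frac{556 \sqrt{29}}{13} \approx -3.8101 \cdot 10^{5}$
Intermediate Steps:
$J = -9 + \sqrt{29}$ ($J = -9 + \sqrt{-37 + 66} = -9 + \sqrt{29} \approx -3.6148$)
$b = - \frac{5}{9} + \frac{139}{-9 + \sqrt{29}}$ ($b = \frac{139}{-9 + \sqrt{29}} - \frac{25}{45} = \frac{139}{-9 + \sqrt{29}} - \frac{5}{9} = - \frac{5}{9} + \frac{139}{-9 + \sqrt{29}} \approx -39.008$)
$-377345 - l{\left(16 \right)} \left(-190 + b\right) = -377345 - \left(-1\right) 16 \left(-190 - \left(\frac{11519}{468} + \frac{139 \sqrt{29}}{52}\right)\right) = -377345 - - 16 \left(- \frac{100439}{468} - \frac{139 \sqrt{29}}{52}\right) = -377345 - \left(\frac{401756}{117} + \frac{556 \sqrt{29}}{13}\right) = - \frac{44551121}{117} - \frac{556 \sqrt{29}}{13}$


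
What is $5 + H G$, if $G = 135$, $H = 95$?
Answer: $12830$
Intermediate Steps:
$5 + H G = 5 + 95 \cdot 135 = 5 + 12825 = 12830$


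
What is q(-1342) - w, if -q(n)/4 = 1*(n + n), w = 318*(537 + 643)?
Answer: -364504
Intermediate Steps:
w = 375240 (w = 318*1180 = 375240)
q(n) = -8*n (q(n) = -4*(n + n) = -4*2*n = -8*n)
q(-1342) - w = -8*(-1342) - 1*375240 = 10736 - 375240 = -364504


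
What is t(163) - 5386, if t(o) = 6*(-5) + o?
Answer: -5253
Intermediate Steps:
t(o) = -30 + o
t(163) - 5386 = (-30 + 163) - 5386 = 133 - 5386 = -5253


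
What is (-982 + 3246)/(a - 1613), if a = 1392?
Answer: -2264/221 ≈ -10.244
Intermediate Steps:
(-982 + 3246)/(a - 1613) = (-982 + 3246)/(1392 - 1613) = 2264/(-221) = 2264*(-1/221) = -2264/221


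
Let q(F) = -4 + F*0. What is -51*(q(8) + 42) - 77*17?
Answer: -3247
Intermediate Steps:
q(F) = -4 (q(F) = -4 + 0 = -4)
-51*(q(8) + 42) - 77*17 = -51*(-4 + 42) - 77*17 = -51*38 - 1309 = -1938 - 1309 = -3247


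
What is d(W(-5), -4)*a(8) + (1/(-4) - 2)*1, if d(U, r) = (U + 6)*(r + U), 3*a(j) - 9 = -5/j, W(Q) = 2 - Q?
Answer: 853/8 ≈ 106.63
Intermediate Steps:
a(j) = 3 - 5/(3*j) (a(j) = 3 + (-5/j)/3 = 3 - 5/(3*j))
d(U, r) = (6 + U)*(U + r)
d(W(-5), -4)*a(8) + (1/(-4) - 2)*1 = ((2 - 1*(-5))² + 6*(2 - 1*(-5)) + 6*(-4) + (2 - 1*(-5))*(-4))*(3 - 5/3/8) + (1/(-4) - 2)*1 = ((2 + 5)² + 6*(2 + 5) - 24 + (2 + 5)*(-4))*(3 - 5/3*⅛) + (-¼ - 2)*1 = (7² + 6*7 - 24 + 7*(-4))*(3 - 5/24) - 9/4*1 = (49 + 42 - 24 - 28)*(67/24) - 9/4 = 39*(67/24) - 9/4 = 871/8 - 9/4 = 853/8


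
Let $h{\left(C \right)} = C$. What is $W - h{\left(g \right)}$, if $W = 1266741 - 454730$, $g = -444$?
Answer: $812455$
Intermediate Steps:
$W = 812011$ ($W = 1266741 - 454730 = 812011$)
$W - h{\left(g \right)} = 812011 - -444 = 812011 + 444 = 812455$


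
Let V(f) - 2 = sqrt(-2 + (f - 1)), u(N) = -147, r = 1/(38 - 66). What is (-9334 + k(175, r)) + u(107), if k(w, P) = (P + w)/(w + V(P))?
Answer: (-18962*sqrt(595) + 46982937*I)/(2*(sqrt(595) - 2478*I)) ≈ -9480.0 - 0.0097295*I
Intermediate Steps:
r = -1/28 (r = 1/(-28) = -1/28 ≈ -0.035714)
V(f) = 2 + sqrt(-3 + f) (V(f) = 2 + sqrt(-2 + (f - 1)) = 2 + sqrt(-2 + (-1 + f)) = 2 + sqrt(-3 + f))
k(w, P) = (P + w)/(2 + w + sqrt(-3 + P)) (k(w, P) = (P + w)/(w + (2 + sqrt(-3 + P))) = (P + w)/(2 + w + sqrt(-3 + P)))
(-9334 + k(175, r)) + u(107) = (-9334 + (-1/28 + 175)/(2 + 175 + sqrt(-3 - 1/28))) - 147 = (-9334 + (4899/28)/(2 + 175 + sqrt(-85/28))) - 147 = (-9334 + (4899/28)/(2 + 175 + I*sqrt(595)/14)) - 147 = (-9334 + (4899/28)/(177 + I*sqrt(595)/14)) - 147 = (-9334 + 4899/(28*(177 + I*sqrt(595)/14))) - 147 = -9481 + 4899/(28*(177 + I*sqrt(595)/14))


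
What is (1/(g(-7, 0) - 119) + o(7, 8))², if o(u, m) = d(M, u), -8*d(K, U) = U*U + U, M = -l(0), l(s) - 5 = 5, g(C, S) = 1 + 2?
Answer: 660969/13456 ≈ 49.121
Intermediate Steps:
g(C, S) = 3
l(s) = 10 (l(s) = 5 + 5 = 10)
M = -10 (M = -1*10 = -10)
d(K, U) = -U/8 - U²/8 (d(K, U) = -(U*U + U)/8 = -(U² + U)/8 = -(U + U²)/8 = -U/8 - U²/8)
o(u, m) = -u*(1 + u)/8
(1/(g(-7, 0) - 119) + o(7, 8))² = (1/(3 - 119) - ⅛*7*(1 + 7))² = (1/(-116) - ⅛*7*8)² = (-1/116 - 7)² = (-813/116)² = 660969/13456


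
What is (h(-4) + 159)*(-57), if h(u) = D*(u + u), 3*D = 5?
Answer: -8303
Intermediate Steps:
D = 5/3 (D = (1/3)*5 = 5/3 ≈ 1.6667)
h(u) = 10*u/3 (h(u) = 5*(u + u)/3 = 5*(2*u)/3 = 10*u/3)
(h(-4) + 159)*(-57) = ((10/3)*(-4) + 159)*(-57) = (-40/3 + 159)*(-57) = (437/3)*(-57) = -8303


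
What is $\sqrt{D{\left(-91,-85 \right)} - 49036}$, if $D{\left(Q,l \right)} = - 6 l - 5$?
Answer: $i \sqrt{48531} \approx 220.3 i$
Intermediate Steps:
$D{\left(Q,l \right)} = -5 - 6 l$
$\sqrt{D{\left(-91,-85 \right)} - 49036} = \sqrt{\left(-5 - -510\right) - 49036} = \sqrt{\left(-5 + 510\right) - 49036} = \sqrt{505 - 49036} = \sqrt{-48531} = i \sqrt{48531}$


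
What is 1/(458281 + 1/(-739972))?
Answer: 739972/339115108131 ≈ 2.1821e-6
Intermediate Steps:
1/(458281 + 1/(-739972)) = 1/(458281 - 1/739972) = 1/(339115108131/739972) = 739972/339115108131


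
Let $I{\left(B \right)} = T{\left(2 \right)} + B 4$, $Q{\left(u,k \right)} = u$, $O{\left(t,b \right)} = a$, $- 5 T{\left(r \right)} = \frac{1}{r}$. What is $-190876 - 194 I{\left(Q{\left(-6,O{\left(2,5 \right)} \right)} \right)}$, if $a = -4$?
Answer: $- \frac{931003}{5} \approx -1.862 \cdot 10^{5}$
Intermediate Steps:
$T{\left(r \right)} = - \frac{1}{5 r}$
$O{\left(t,b \right)} = -4$
$I{\left(B \right)} = - \frac{1}{10} + 4 B$ ($I{\left(B \right)} = - \frac{1}{5 \cdot 2} + B 4 = \left(- \frac{1}{5}\right) \frac{1}{2} + 4 B = - \frac{1}{10} + 4 B$)
$-190876 - 194 I{\left(Q{\left(-6,O{\left(2,5 \right)} \right)} \right)} = -190876 - 194 \left(- \frac{1}{10} + 4 \left(-6\right)\right) = -190876 - 194 \left(- \frac{1}{10} - 24\right) = -190876 - - \frac{23377}{5} = -190876 + \frac{23377}{5} = - \frac{931003}{5}$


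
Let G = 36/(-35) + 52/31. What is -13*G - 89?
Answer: -105717/1085 ≈ -97.435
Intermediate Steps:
G = 704/1085 (G = 36*(-1/35) + 52*(1/31) = -36/35 + 52/31 = 704/1085 ≈ 0.64885)
-13*G - 89 = -13*704/1085 - 89 = -9152/1085 - 89 = -105717/1085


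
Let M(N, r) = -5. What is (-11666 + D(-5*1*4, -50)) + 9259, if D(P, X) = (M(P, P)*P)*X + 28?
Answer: -7379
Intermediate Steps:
D(P, X) = 28 - 5*P*X (D(P, X) = (-5*P)*X + 28 = -5*P*X + 28 = 28 - 5*P*X)
(-11666 + D(-5*1*4, -50)) + 9259 = (-11666 + (28 - 5*-5*1*4*(-50))) + 9259 = (-11666 + (28 - 5*(-5*4)*(-50))) + 9259 = (-11666 + (28 - 5*(-20)*(-50))) + 9259 = (-11666 + (28 - 5000)) + 9259 = (-11666 - 4972) + 9259 = -16638 + 9259 = -7379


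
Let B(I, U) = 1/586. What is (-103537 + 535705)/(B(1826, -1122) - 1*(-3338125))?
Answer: 253250448/1956141251 ≈ 0.12946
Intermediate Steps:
B(I, U) = 1/586
(-103537 + 535705)/(B(1826, -1122) - 1*(-3338125)) = (-103537 + 535705)/(1/586 - 1*(-3338125)) = 432168/(1/586 + 3338125) = 432168/(1956141251/586) = 432168*(586/1956141251) = 253250448/1956141251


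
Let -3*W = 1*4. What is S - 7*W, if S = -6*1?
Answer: 10/3 ≈ 3.3333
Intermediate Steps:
W = -4/3 ≈ -1.3333
S = -6
S - 7*W = -6 - 7*(-4/3) = -6 + 28/3 = 10/3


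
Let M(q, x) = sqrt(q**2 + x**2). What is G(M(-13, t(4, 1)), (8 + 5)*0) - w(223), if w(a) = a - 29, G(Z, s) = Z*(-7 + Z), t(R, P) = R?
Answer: -9 - 7*sqrt(185) ≈ -104.21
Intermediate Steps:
w(a) = -29 + a
G(M(-13, t(4, 1)), (8 + 5)*0) - w(223) = sqrt((-13)**2 + 4**2)*(-7 + sqrt((-13)**2 + 4**2)) - (-29 + 223) = sqrt(169 + 16)*(-7 + sqrt(169 + 16)) - 1*194 = sqrt(185)*(-7 + sqrt(185)) - 194 = -194 + sqrt(185)*(-7 + sqrt(185))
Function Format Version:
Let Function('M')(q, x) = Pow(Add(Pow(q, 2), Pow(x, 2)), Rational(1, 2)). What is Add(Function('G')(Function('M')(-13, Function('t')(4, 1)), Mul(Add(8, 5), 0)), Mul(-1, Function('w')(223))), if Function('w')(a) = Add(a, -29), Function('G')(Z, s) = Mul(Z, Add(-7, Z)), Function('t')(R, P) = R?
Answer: Add(-9, Mul(-7, Pow(185, Rational(1, 2)))) ≈ -104.21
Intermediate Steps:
Function('w')(a) = Add(-29, a)
Add(Function('G')(Function('M')(-13, Function('t')(4, 1)), Mul(Add(8, 5), 0)), Mul(-1, Function('w')(223))) = Add(Mul(Pow(Add(Pow(-13, 2), Pow(4, 2)), Rational(1, 2)), Add(-7, Pow(Add(Pow(-13, 2), Pow(4, 2)), Rational(1, 2)))), Mul(-1, Add(-29, 223))) = Add(Mul(Pow(Add(169, 16), Rational(1, 2)), Add(-7, Pow(Add(169, 16), Rational(1, 2)))), Mul(-1, 194)) = Add(Mul(Pow(185, Rational(1, 2)), Add(-7, Pow(185, Rational(1, 2)))), -194) = Add(-194, Mul(Pow(185, Rational(1, 2)), Add(-7, Pow(185, Rational(1, 2)))))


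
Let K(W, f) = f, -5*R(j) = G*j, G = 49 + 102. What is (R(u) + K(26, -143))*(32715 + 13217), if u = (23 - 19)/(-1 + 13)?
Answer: -105459872/15 ≈ -7.0307e+6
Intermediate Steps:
G = 151
u = ⅓ (u = 4/12 = 4*(1/12) = ⅓ ≈ 0.33333)
R(j) = -151*j/5
(R(u) + K(26, -143))*(32715 + 13217) = (-151/5*⅓ - 143)*(32715 + 13217) = (-151/15 - 143)*45932 = -2296/15*45932 = -105459872/15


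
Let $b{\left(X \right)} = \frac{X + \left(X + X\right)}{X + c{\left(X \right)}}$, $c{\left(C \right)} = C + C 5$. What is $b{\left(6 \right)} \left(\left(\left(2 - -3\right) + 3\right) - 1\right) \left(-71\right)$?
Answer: $-213$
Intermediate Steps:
$c{\left(C \right)} = 6 C$ ($c{\left(C \right)} = C + 5 C = 6 C$)
$b{\left(X \right)} = \frac{3}{7}$ ($b{\left(X \right)} = \frac{X + \left(X + X\right)}{X + 6 X} = \frac{X + 2 X}{7 X} = 3 X \frac{1}{7 X} = \frac{3}{7}$)
$b{\left(6 \right)} \left(\left(\left(2 - -3\right) + 3\right) - 1\right) \left(-71\right) = \frac{3 \left(\left(\left(2 - -3\right) + 3\right) - 1\right) \left(-71\right)}{7} = \frac{3 \left(\left(\left(2 + 3\right) + 3\right) - 1\right) \left(-71\right)}{7} = \frac{3 \left(\left(5 + 3\right) - 1\right) \left(-71\right)}{7} = \frac{3 \left(8 - 1\right) \left(-71\right)}{7} = \frac{3 \cdot 7 \left(-71\right)}{7} = \frac{3}{7} \left(-497\right) = -213$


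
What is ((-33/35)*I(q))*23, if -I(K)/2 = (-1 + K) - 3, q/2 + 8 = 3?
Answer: -3036/5 ≈ -607.20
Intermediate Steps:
q = -10 (q = -16 + 2*3 = -16 + 6 = -10)
I(K) = 8 - 2*K (I(K) = -2*((-1 + K) - 3) = -2*(-4 + K) = 8 - 2*K)
((-33/35)*I(q))*23 = ((-33/35)*(8 - 2*(-10)))*23 = ((-33*1/35)*(8 + 20))*23 = -33/35*28*23 = -132/5*23 = -3036/5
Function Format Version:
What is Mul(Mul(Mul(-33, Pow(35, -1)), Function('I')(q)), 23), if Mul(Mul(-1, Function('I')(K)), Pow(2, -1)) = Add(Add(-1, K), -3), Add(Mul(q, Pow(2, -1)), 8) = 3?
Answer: Rational(-3036, 5) ≈ -607.20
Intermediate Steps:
q = -10 (q = Add(-16, Mul(2, 3)) = Add(-16, 6) = -10)
Function('I')(K) = Add(8, Mul(-2, K)) (Function('I')(K) = Mul(-2, Add(Add(-1, K), -3)) = Mul(-2, Add(-4, K)) = Add(8, Mul(-2, K)))
Mul(Mul(Mul(-33, Pow(35, -1)), Function('I')(q)), 23) = Mul(Mul(Mul(-33, Pow(35, -1)), Add(8, Mul(-2, -10))), 23) = Mul(Mul(Mul(-33, Rational(1, 35)), Add(8, 20)), 23) = Mul(Mul(Rational(-33, 35), 28), 23) = Mul(Rational(-132, 5), 23) = Rational(-3036, 5)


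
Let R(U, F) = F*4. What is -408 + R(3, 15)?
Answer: -348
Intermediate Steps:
R(U, F) = 4*F
-408 + R(3, 15) = -408 + 4*15 = -408 + 60 = -348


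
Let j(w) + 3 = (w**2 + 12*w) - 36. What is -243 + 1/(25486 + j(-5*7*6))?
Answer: -16287560/67027 ≈ -243.00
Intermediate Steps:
j(w) = -39 + w**2 + 12*w (j(w) = -3 + ((w**2 + 12*w) - 36) = -3 + (-36 + w**2 + 12*w) = -39 + w**2 + 12*w)
-243 + 1/(25486 + j(-5*7*6)) = -243 + 1/(25486 + (-39 + (-5*7*6)**2 + 12*(-5*7*6))) = -243 + 1/(25486 + (-39 + (-35*6)**2 + 12*(-35*6))) = -243 + 1/(25486 + (-39 + (-210)**2 + 12*(-210))) = -243 + 1/(25486 + (-39 + 44100 - 2520)) = -243 + 1/(25486 + 41541) = -243 + 1/67027 = -16287560/67027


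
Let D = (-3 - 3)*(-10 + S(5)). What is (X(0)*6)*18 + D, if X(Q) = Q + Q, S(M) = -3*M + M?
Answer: 120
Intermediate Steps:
S(M) = -2*M
D = 120 (D = (-3 - 3)*(-10 - 2*5) = -6*(-10 - 10) = -6*(-20) = 120)
X(Q) = 2*Q
(X(0)*6)*18 + D = ((2*0)*6)*18 + 120 = (0*6)*18 + 120 = 0*18 + 120 = 0 + 120 = 120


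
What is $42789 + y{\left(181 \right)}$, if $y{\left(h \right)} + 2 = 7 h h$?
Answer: $272114$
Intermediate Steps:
$y{\left(h \right)} = -2 + 7 h^{2}$ ($y{\left(h \right)} = -2 + 7 h h = -2 + 7 h^{2}$)
$42789 + y{\left(181 \right)} = 42789 - \left(2 - 7 \cdot 181^{2}\right) = 42789 + \left(-2 + 7 \cdot 32761\right) = 42789 + \left(-2 + 229327\right) = 42789 + 229325 = 272114$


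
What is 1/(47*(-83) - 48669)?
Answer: -1/52570 ≈ -1.9022e-5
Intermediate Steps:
1/(47*(-83) - 48669) = 1/(-3901 - 48669) = 1/(-52570) = -1/52570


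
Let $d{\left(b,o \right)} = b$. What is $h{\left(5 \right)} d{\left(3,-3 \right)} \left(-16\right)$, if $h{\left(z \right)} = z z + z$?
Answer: $-1440$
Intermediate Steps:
$h{\left(z \right)} = z + z^{2}$ ($h{\left(z \right)} = z^{2} + z = z + z^{2}$)
$h{\left(5 \right)} d{\left(3,-3 \right)} \left(-16\right) = 5 \left(1 + 5\right) 3 \left(-16\right) = 5 \cdot 6 \cdot 3 \left(-16\right) = 30 \cdot 3 \left(-16\right) = 90 \left(-16\right) = -1440$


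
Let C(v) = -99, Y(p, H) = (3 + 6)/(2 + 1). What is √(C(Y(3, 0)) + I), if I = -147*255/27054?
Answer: I*√100787506/1002 ≈ 10.019*I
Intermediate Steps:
Y(p, H) = 3 (Y(p, H) = 9/3 = 9*(⅓) = 3)
I = -4165/3006 (I = -37485*1/27054 = -4165/3006 ≈ -1.3856)
√(C(Y(3, 0)) + I) = √(-99 - 4165/3006) = √(-301759/3006) = I*√100787506/1002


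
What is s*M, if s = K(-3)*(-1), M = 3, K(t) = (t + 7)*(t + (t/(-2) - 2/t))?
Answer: 10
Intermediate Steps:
K(t) = (7 + t)*(t/2 - 2/t) (K(t) = (7 + t)*(t + (t*(-1/2) - 2/t)) = (7 + t)*(t + (-t/2 - 2/t)) = (7 + t)*(t + (-2/t - t/2)) = (7 + t)*(t/2 - 2/t))
s = 10/3 (s = ((1/2)*(-28 - 3*(-4 + (-3)**2 + 7*(-3)))/(-3))*(-1) = ((1/2)*(-1/3)*(-28 - 3*(-4 + 9 - 21)))*(-1) = ((1/2)*(-1/3)*(-28 - 3*(-16)))*(-1) = ((1/2)*(-1/3)*(-28 + 48))*(-1) = ((1/2)*(-1/3)*20)*(-1) = -10/3*(-1) = 10/3 ≈ 3.3333)
s*M = (10/3)*3 = 10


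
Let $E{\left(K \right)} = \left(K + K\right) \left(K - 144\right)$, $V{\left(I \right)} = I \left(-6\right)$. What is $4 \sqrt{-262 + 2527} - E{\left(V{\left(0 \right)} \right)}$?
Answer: $4 \sqrt{2265} \approx 190.37$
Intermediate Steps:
$V{\left(I \right)} = - 6 I$
$E{\left(K \right)} = 2 K \left(-144 + K\right)$
$4 \sqrt{-262 + 2527} - E{\left(V{\left(0 \right)} \right)} = 4 \sqrt{-262 + 2527} - 2 \left(\left(-6\right) 0\right) \left(-144 - 0\right) = 4 \sqrt{2265} - 2 \cdot 0 \left(-144 + 0\right) = 4 \sqrt{2265} - 2 \cdot 0 \left(-144\right) = 4 \sqrt{2265} - 0 = 4 \sqrt{2265} + 0 = 4 \sqrt{2265}$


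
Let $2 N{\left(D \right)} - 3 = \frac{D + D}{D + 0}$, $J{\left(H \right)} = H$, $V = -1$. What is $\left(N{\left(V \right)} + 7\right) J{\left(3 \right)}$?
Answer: $\frac{57}{2} \approx 28.5$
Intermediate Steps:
$N{\left(D \right)} = \frac{5}{2}$ ($N{\left(D \right)} = \frac{3}{2} + \frac{\left(D + D\right) \frac{1}{D + 0}}{2} = \frac{3}{2} + \frac{2 D \frac{1}{D}}{2} = \frac{3}{2} + \frac{1}{2} \cdot 2 = \frac{3}{2} + 1 = \frac{5}{2}$)
$\left(N{\left(V \right)} + 7\right) J{\left(3 \right)} = \left(\frac{5}{2} + 7\right) 3 = \frac{19}{2} \cdot 3 = \frac{57}{2}$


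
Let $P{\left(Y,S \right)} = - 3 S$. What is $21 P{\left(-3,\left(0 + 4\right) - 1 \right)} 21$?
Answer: $-3969$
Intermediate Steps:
$21 P{\left(-3,\left(0 + 4\right) - 1 \right)} 21 = 21 \left(- 3 \left(\left(0 + 4\right) - 1\right)\right) 21 = 21 \left(- 3 \left(4 - 1\right)\right) 21 = 21 \left(\left(-3\right) 3\right) 21 = 21 \left(-9\right) 21 = \left(-189\right) 21 = -3969$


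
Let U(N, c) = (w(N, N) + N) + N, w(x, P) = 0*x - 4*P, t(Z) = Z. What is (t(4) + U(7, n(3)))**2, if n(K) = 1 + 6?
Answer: 100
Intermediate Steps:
w(x, P) = -4*P (w(x, P) = 0 - 4*P = -4*P)
n(K) = 7
U(N, c) = -2*N (U(N, c) = (-4*N + N) + N = -3*N + N = -2*N)
(t(4) + U(7, n(3)))**2 = (4 - 2*7)**2 = (4 - 14)**2 = (-10)**2 = 100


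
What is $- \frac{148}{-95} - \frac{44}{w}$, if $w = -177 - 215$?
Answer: $\frac{15549}{9310} \approx 1.6701$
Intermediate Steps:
$w = -392$
$- \frac{148}{-95} - \frac{44}{w} = - \frac{148}{-95} - \frac{44}{-392} = \left(-148\right) \left(- \frac{1}{95}\right) - - \frac{11}{98} = \frac{148}{95} + \frac{11}{98} = \frac{15549}{9310}$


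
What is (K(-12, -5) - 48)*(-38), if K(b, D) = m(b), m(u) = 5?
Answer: 1634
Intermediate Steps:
K(b, D) = 5
(K(-12, -5) - 48)*(-38) = (5 - 48)*(-38) = -43*(-38) = 1634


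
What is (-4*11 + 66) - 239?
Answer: -217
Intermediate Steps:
(-4*11 + 66) - 239 = (-44 + 66) - 239 = 22 - 239 = -217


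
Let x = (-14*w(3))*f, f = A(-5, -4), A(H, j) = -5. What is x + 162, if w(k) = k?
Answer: 372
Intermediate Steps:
f = -5
x = 210 (x = -14*3*(-5) = -42*(-5) = 210)
x + 162 = 210 + 162 = 372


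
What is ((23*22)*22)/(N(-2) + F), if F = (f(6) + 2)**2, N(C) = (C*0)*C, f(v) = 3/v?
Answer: 44528/25 ≈ 1781.1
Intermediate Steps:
N(C) = 0 (N(C) = 0*C = 0)
F = 25/4 (F = (3/6 + 2)**2 = (3*(1/6) + 2)**2 = (1/2 + 2)**2 = (5/2)**2 = 25/4 ≈ 6.2500)
((23*22)*22)/(N(-2) + F) = ((23*22)*22)/(0 + 25/4) = (506*22)/(25/4) = (4/25)*11132 = 44528/25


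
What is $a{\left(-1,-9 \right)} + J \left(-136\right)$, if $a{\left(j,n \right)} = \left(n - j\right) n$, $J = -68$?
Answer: $9320$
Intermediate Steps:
$a{\left(j,n \right)} = n \left(n - j\right)$
$a{\left(-1,-9 \right)} + J \left(-136\right) = - 9 \left(-9 - -1\right) - -9248 = - 9 \left(-9 + 1\right) + 9248 = \left(-9\right) \left(-8\right) + 9248 = 72 + 9248 = 9320$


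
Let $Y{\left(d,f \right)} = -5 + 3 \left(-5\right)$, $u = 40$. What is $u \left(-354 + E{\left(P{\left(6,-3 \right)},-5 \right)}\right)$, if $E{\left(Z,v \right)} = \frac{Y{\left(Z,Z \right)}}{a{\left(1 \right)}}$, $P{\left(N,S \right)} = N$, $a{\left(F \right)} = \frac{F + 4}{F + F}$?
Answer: $-14480$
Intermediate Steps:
$Y{\left(d,f \right)} = -20$ ($Y{\left(d,f \right)} = -5 - 15 = -20$)
$a{\left(F \right)} = \frac{4 + F}{2 F}$
$E{\left(Z,v \right)} = -8$ ($E{\left(Z,v \right)} = - \frac{20}{\frac{1}{2} \cdot 1^{-1} \left(4 + 1\right)} = - \frac{20}{\frac{1}{2} \cdot 1 \cdot 5} = - \frac{20}{\frac{5}{2}} = \left(-20\right) \frac{2}{5} = -8$)
$u \left(-354 + E{\left(P{\left(6,-3 \right)},-5 \right)}\right) = 40 \left(-354 - 8\right) = 40 \left(-362\right) = -14480$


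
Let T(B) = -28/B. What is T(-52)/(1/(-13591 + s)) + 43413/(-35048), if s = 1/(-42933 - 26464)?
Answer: -17802604311577/2432226056 ≈ -7319.5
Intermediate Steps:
s = -1/69397 (s = 1/(-69397) = -1/69397 ≈ -1.4410e-5)
T(-52)/(1/(-13591 + s)) + 43413/(-35048) = (-28/(-52))/(1/(-13591 - 1/69397)) + 43413/(-35048) = (-28*(-1/52))/(1/(-943174628/69397)) + 43413*(-1/35048) = 7/(13*(-69397/943174628)) - 43413/35048 = (7/13)*(-943174628/69397) - 43413/35048 = -6602222396/902161 - 43413/35048 = -17802604311577/2432226056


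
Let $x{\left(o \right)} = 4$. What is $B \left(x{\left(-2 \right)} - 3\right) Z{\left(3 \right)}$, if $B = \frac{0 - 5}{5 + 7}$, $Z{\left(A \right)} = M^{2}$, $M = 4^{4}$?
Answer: $- \frac{81920}{3} \approx -27307.0$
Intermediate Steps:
$M = 256$
$Z{\left(A \right)} = 65536$ ($Z{\left(A \right)} = 256^{2} = 65536$)
$B = - \frac{5}{12} \approx -0.41667$
$B \left(x{\left(-2 \right)} - 3\right) Z{\left(3 \right)} = - \frac{5 \left(4 - 3\right)}{12} \cdot 65536 = \left(- \frac{5}{12}\right) 1 \cdot 65536 = \left(- \frac{5}{12}\right) 65536 = - \frac{81920}{3}$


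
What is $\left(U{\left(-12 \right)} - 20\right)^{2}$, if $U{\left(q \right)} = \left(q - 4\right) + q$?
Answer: $2304$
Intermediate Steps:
$U{\left(q \right)} = -4 + 2 q$ ($U{\left(q \right)} = \left(-4 + q\right) + q = -4 + 2 q$)
$\left(U{\left(-12 \right)} - 20\right)^{2} = \left(\left(-4 + 2 \left(-12\right)\right) - 20\right)^{2} = \left(\left(-4 - 24\right) - 20\right)^{2} = \left(-28 - 20\right)^{2} = \left(-48\right)^{2} = 2304$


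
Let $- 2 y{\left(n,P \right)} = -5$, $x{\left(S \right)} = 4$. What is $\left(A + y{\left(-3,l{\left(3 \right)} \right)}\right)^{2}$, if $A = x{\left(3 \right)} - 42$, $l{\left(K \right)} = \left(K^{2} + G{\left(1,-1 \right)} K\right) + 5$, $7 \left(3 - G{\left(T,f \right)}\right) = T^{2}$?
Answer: $\frac{5041}{4} \approx 1260.3$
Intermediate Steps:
$G{\left(T,f \right)} = 3 - \frac{T^{2}}{7}$
$l{\left(K \right)} = 5 + K^{2} + \frac{20 K}{7}$ ($l{\left(K \right)} = \left(K^{2} + \left(3 - \frac{1^{2}}{7}\right) K\right) + 5 = \left(K^{2} + \left(3 - \frac{1}{7}\right) K\right) + 5 = \left(K^{2} + \frac{20 K}{7}\right) + 5 = 5 + K^{2} + \frac{20 K}{7}$)
$A = -38$ ($A = 4 - 42 = -38$)
$y{\left(n,P \right)} = \frac{5}{2}$ ($y{\left(n,P \right)} = \left(- \frac{1}{2}\right) \left(-5\right) = \frac{5}{2}$)
$\left(A + y{\left(-3,l{\left(3 \right)} \right)}\right)^{2} = \left(-38 + \frac{5}{2}\right)^{2} = \left(- \frac{71}{2}\right)^{2} = \frac{5041}{4}$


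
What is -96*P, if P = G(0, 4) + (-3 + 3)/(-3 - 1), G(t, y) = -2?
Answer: 192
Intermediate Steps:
P = -2 (P = -2 + (-3 + 3)/(-3 - 1) = -2 + 0/(-4) = -2 + 0*(-¼) = -2 + 0 = -2)
-96*P = -96*(-2) = 192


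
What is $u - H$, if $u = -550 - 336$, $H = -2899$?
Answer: $2013$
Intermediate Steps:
$u = -886$ ($u = -550 - 336 = -886$)
$u - H = -886 - -2899 = -886 + 2899 = 2013$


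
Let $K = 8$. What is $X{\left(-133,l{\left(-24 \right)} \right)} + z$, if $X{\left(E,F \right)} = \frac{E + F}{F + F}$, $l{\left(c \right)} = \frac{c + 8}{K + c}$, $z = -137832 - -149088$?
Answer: $11190$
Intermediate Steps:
$z = 11256$ ($z = -137832 + 149088 = 11256$)
$l{\left(c \right)} = 1$ ($l{\left(c \right)} = \frac{c + 8}{8 + c} = \frac{8 + c}{8 + c} = 1$)
$X{\left(E,F \right)} = \frac{E + F}{2 F}$
$X{\left(-133,l{\left(-24 \right)} \right)} + z = \frac{-133 + 1}{2 \cdot 1} + 11256 = \frac{1}{2} \cdot 1 \left(-132\right) + 11256 = -66 + 11256 = 11190$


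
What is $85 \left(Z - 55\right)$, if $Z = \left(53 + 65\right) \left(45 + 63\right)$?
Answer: $1078565$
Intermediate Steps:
$Z = 12744$ ($Z = 118 \cdot 108 = 12744$)
$85 \left(Z - 55\right) = 85 \left(12744 - 55\right) = 85 \cdot 12689 = 1078565$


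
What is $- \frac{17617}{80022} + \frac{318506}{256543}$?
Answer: $\frac{20967969101}{20529083946} \approx 1.0214$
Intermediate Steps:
$- \frac{17617}{80022} + \frac{318506}{256543} = \frac{20967969101}{20529083946}$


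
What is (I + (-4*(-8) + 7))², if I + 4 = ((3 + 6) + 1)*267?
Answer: 7317025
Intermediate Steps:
I = 2666 (I = -4 + ((3 + 6) + 1)*267 = -4 + (9 + 1)*267 = -4 + 10*267 = -4 + 2670 = 2666)
(I + (-4*(-8) + 7))² = (2666 + (-4*(-8) + 7))² = (2666 + (32 + 7))² = (2666 + 39)² = 2705² = 7317025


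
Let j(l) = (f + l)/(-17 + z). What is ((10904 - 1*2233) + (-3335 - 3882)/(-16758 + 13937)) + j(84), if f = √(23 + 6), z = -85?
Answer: 59416906/6851 - √29/102 ≈ 8672.7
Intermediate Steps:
f = √29 ≈ 5.3852
j(l) = -l/102 - √29/102 (j(l) = (√29 + l)/(-17 - 85) = (l + √29)/(-102) = (l + √29)*(-1/102) = -l/102 - √29/102)
((10904 - 1*2233) + (-3335 - 3882)/(-16758 + 13937)) + j(84) = ((10904 - 1*2233) + (-3335 - 3882)/(-16758 + 13937)) + (-1/102*84 - √29/102) = ((10904 - 2233) - 7217/(-2821)) + (-14/17 - √29/102) = (8671 - 7217*(-1/2821)) + (-14/17 - √29/102) = (8671 + 1031/403) + (-14/17 - √29/102) = 3495444/403 + (-14/17 - √29/102) = 59416906/6851 - √29/102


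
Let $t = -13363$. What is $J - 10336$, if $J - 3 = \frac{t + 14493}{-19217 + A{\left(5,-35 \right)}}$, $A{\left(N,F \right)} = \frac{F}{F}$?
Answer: $- \frac{99280029}{9608} \approx -10333.0$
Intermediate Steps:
$A{\left(N,F \right)} = 1$
$J = \frac{28259}{9608}$ ($J = 3 + \frac{-13363 + 14493}{-19217 + 1} = 3 + \frac{1130}{-19216} = 3 + 1130 \left(- \frac{1}{19216}\right) = 3 - \frac{565}{9608} = \frac{28259}{9608} \approx 2.9412$)
$J - 10336 = \frac{28259}{9608} - 10336 = - \frac{99280029}{9608}$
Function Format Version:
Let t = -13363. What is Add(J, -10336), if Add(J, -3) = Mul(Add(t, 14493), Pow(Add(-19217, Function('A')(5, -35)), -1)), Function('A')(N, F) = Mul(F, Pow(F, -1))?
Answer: Rational(-99280029, 9608) ≈ -10333.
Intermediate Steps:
Function('A')(N, F) = 1
J = Rational(28259, 9608) (J = Add(3, Mul(Add(-13363, 14493), Pow(Add(-19217, 1), -1))) = Add(3, Mul(1130, Pow(-19216, -1))) = Add(3, Mul(1130, Rational(-1, 19216))) = Add(3, Rational(-565, 9608)) = Rational(28259, 9608) ≈ 2.9412)
Add(J, -10336) = Add(Rational(28259, 9608), -10336) = Rational(-99280029, 9608)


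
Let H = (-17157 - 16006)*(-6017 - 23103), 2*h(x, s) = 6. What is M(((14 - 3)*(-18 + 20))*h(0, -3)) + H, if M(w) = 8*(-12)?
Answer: 965706464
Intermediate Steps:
h(x, s) = 3 (h(x, s) = (½)*6 = 3)
M(w) = -96
H = 965706560 (H = -33163*(-29120) = 965706560)
M(((14 - 3)*(-18 + 20))*h(0, -3)) + H = -96 + 965706560 = 965706464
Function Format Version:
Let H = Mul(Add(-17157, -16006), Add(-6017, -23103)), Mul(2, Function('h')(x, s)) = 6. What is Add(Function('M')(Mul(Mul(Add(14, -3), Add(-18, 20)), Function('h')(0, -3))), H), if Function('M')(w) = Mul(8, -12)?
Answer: 965706464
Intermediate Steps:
Function('h')(x, s) = 3 (Function('h')(x, s) = Mul(Rational(1, 2), 6) = 3)
Function('M')(w) = -96
H = 965706560 (H = Mul(-33163, -29120) = 965706560)
Add(Function('M')(Mul(Mul(Add(14, -3), Add(-18, 20)), Function('h')(0, -3))), H) = Add(-96, 965706560) = 965706464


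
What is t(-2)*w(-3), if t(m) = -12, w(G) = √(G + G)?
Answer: -12*I*√6 ≈ -29.394*I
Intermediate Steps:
w(G) = √2*√G (w(G) = √(2*G) = √2*√G)
t(-2)*w(-3) = -12*√2*√(-3) = -12*√2*I*√3 = -12*I*√6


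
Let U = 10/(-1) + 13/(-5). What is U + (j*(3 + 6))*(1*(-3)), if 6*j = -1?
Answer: -81/10 ≈ -8.1000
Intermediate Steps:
j = -⅙ (j = (⅙)*(-1) = -⅙ ≈ -0.16667)
U = -63/5 (U = 10*(-1) + 13*(-⅕) = -10 - 13/5 = -63/5 ≈ -12.600)
U + (j*(3 + 6))*(1*(-3)) = -63/5 + (-(3 + 6)/6)*(1*(-3)) = -63/5 - ⅙*9*(-3) = -63/5 - 3/2*(-3) = -63/5 + 9/2 = -81/10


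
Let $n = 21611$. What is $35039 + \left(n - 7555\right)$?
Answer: $49095$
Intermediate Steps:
$35039 + \left(n - 7555\right) = 35039 + \left(21611 - 7555\right) = 35039 + 14056 = 49095$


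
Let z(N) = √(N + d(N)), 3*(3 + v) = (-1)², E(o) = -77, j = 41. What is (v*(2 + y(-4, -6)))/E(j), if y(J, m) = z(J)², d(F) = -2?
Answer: -32/231 ≈ -0.13853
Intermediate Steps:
v = -8/3 (v = -3 + (⅓)*(-1)² = -3 + (⅓)*1 = -3 + ⅓ = -8/3 ≈ -2.6667)
z(N) = √(-2 + N) (z(N) = √(N - 2) = √(-2 + N))
y(J, m) = -2 + J (y(J, m) = (√(-2 + J))² = -2 + J)
(v*(2 + y(-4, -6)))/E(j) = -8*(2 + (-2 - 4))/3/(-77) = -8*(2 - 6)/3*(-1/77) = -8/3*(-4)*(-1/77) = (32/3)*(-1/77) = -32/231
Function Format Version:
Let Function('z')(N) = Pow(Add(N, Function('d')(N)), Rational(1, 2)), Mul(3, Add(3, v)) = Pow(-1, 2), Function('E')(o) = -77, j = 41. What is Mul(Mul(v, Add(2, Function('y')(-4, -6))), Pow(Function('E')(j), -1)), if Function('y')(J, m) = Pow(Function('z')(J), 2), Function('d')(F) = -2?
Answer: Rational(-32, 231) ≈ -0.13853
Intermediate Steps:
v = Rational(-8, 3) (v = Add(-3, Mul(Rational(1, 3), Pow(-1, 2))) = Add(-3, Mul(Rational(1, 3), 1)) = Add(-3, Rational(1, 3)) = Rational(-8, 3) ≈ -2.6667)
Function('z')(N) = Pow(Add(-2, N), Rational(1, 2)) (Function('z')(N) = Pow(Add(N, -2), Rational(1, 2)) = Pow(Add(-2, N), Rational(1, 2)))
Function('y')(J, m) = Add(-2, J) (Function('y')(J, m) = Pow(Pow(Add(-2, J), Rational(1, 2)), 2) = Add(-2, J))
Mul(Mul(v, Add(2, Function('y')(-4, -6))), Pow(Function('E')(j), -1)) = Mul(Mul(Rational(-8, 3), Add(2, Add(-2, -4))), Pow(-77, -1)) = Mul(Mul(Rational(-8, 3), Add(2, -6)), Rational(-1, 77)) = Mul(Mul(Rational(-8, 3), -4), Rational(-1, 77)) = Mul(Rational(32, 3), Rational(-1, 77)) = Rational(-32, 231)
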